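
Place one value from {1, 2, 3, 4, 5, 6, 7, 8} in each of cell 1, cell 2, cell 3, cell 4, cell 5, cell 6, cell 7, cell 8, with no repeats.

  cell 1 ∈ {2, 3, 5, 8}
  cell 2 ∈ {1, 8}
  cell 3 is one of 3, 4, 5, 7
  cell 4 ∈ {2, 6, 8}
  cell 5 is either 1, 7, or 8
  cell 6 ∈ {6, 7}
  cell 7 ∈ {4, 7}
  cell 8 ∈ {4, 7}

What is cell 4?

2

cell 7 and cell 8 between them cover only {4, 7} — a naked pair. Remove those values from cell 3, cell 5, cell 6.
That leaves cell 6 = 6. Strike 6 from cell 4.
The 2 variables cell 2 and cell 5 are confined to {1, 8}, which locks those values in; drop them from cell 1, cell 4.
So cell 4 = 2.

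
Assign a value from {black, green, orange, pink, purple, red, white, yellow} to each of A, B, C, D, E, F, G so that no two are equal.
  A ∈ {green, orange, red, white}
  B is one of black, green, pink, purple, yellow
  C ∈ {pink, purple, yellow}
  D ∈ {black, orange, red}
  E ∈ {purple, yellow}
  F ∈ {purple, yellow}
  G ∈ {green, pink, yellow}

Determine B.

black

E and F between them cover only {purple, yellow} — a naked pair. Remove those values from B, C, G.
C has just one choice, so C = pink. Strike pink from B, G.
G has just one choice, so G = green. Remove green from A, B.
So B = black.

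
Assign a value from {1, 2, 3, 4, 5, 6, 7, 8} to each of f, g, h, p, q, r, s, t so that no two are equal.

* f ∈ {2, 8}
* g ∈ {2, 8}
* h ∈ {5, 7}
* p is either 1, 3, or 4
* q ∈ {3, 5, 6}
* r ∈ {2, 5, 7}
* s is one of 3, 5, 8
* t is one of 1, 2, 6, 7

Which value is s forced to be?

The 8 variables together cover exactly {1, 2, 3, 4, 5, 6, 7, 8} — 8 values for 8 variables — and 4 appears only in p's list, so p = 4.
Among the 7 still-open variables, 1 fits only t (and all 7 values in {1, 2, 3, 5, 6, 7, 8} must be used), so t = 1.
Among the 6 still-open variables, 6 fits only q (and all 6 values in {2, 3, 5, 6, 7, 8} must be used), so q = 6.
The 5 still-open variables together cover exactly {2, 3, 5, 7, 8} — 5 values for 5 variables — and 3 appears only in s's list, so s = 3.

3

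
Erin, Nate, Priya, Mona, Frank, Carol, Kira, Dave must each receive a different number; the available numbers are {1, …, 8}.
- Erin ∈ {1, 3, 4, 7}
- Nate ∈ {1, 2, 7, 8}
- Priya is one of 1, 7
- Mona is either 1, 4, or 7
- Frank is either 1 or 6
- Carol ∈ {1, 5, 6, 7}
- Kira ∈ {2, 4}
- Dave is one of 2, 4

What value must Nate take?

The 8 variables together cover exactly {1, 2, 3, 4, 5, 6, 7, 8} — 8 values for 8 variables — and 3 appears only in Erin's list, so Erin = 3.
The 7 still-open variables together cover exactly {1, 2, 4, 5, 6, 7, 8} — 7 values for 7 variables — and 5 appears only in Carol's list, so Carol = 5.
Among the 6 still-open variables, 6 fits only Frank (and all 6 values in {1, 2, 4, 6, 7, 8} must be used), so Frank = 6.
The 5 still-open variables draw from only 5 values {1, 2, 4, 7, 8}, so each is used; only Nate can be 8, hence Nate = 8.

8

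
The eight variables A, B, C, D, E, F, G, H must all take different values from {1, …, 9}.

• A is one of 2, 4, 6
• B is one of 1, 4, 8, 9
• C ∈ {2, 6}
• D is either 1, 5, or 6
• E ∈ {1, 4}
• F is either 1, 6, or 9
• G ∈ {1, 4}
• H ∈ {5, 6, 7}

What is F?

Among the 8 variables, 7 fits only H (and all 8 values in {1, 2, 4, 5, 6, 7, 8, 9} must be used), so H = 7.
The 7 still-open variables draw from only 7 values {1, 2, 4, 5, 6, 8, 9}, so each is used; only D can be 5, hence D = 5.
Among the 6 still-open variables, 8 fits only B (and all 6 values in {1, 2, 4, 6, 8, 9} must be used), so B = 8.
The 5 still-open variables together cover exactly {1, 2, 4, 6, 9} — 5 values for 5 variables — and 9 appears only in F's list, so F = 9.

9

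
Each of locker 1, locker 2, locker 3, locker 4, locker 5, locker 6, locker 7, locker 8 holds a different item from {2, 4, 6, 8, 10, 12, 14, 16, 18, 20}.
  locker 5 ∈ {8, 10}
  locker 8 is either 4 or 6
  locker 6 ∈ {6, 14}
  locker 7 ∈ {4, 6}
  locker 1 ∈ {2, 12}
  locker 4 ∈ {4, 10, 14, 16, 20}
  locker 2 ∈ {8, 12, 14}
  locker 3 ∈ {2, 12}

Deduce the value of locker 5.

locker 1 and locker 3 between them cover only {2, 12} — a naked pair. Remove those values from locker 2.
locker 7 and locker 8 between them cover only {4, 6} — a naked pair. Remove those values from locker 4, locker 6.
locker 6's domain is down to {14}, so locker 6 = 14. Eliminate 14 elsewhere: locker 2, locker 4.
locker 2's domain is down to {8}, so locker 2 = 8. Eliminate 8 elsewhere: locker 5.
So locker 5 = 10.

10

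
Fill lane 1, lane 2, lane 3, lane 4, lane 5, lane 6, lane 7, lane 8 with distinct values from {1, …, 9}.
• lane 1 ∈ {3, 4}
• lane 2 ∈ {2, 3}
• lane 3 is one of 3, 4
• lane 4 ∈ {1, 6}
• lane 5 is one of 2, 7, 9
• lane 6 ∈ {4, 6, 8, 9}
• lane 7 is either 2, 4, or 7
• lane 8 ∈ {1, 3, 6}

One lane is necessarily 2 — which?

The 8 variables together cover exactly {1, 2, 3, 4, 6, 7, 8, 9} — 8 values for 8 variables — and 8 appears only in lane 6's list, so lane 6 = 8.
The 7 still-open variables draw from only 7 values {1, 2, 3, 4, 6, 7, 9}, so each is used; only lane 5 can be 9, hence lane 5 = 9.
The 6 still-open variables draw from only 6 values {1, 2, 3, 4, 6, 7}, so each is used; only lane 7 can be 7, hence lane 7 = 7.
The 5 still-open variables together cover exactly {1, 2, 3, 4, 6} — 5 values for 5 variables — and 2 appears only in lane 2's list, so lane 2 = 2.

lane 2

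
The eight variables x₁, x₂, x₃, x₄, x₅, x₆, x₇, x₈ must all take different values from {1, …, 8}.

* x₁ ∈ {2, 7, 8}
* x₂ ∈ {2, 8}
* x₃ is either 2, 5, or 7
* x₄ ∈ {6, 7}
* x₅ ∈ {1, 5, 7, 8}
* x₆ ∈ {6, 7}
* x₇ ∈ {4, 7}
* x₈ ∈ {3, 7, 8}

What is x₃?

The 8 variables together cover exactly {1, 2, 3, 4, 5, 6, 7, 8} — 8 values for 8 variables — and 1 appears only in x₅'s list, so x₅ = 1.
The 7 still-open variables together cover exactly {2, 3, 4, 5, 6, 7, 8} — 7 values for 7 variables — and 3 appears only in x₈'s list, so x₈ = 3.
The 6 still-open variables draw from only 6 values {2, 4, 5, 6, 7, 8}, so each is used; only x₇ can be 4, hence x₇ = 4.
The 5 still-open variables draw from only 5 values {2, 5, 6, 7, 8}, so each is used; only x₃ can be 5, hence x₃ = 5.

5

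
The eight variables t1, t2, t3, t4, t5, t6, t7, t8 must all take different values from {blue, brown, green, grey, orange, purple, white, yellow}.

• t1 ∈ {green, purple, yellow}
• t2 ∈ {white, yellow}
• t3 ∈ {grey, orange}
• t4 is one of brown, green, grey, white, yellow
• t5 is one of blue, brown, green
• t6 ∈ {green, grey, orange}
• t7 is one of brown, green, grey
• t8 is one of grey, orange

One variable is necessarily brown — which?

t7

Among the 8 variables, blue fits only t5 (and all 8 values in {blue, brown, green, grey, orange, purple, white, yellow} must be used), so t5 = blue.
Among the 7 still-open variables, purple fits only t1 (and all 7 values in {brown, green, grey, orange, purple, white, yellow} must be used), so t1 = purple.
The 2 variables t3 and t8 are confined to {grey, orange}, which locks those values in; drop them from t4, t6, t7.
That leaves t6 = green. So t4, t7 can't be green.
So brown goes to t7.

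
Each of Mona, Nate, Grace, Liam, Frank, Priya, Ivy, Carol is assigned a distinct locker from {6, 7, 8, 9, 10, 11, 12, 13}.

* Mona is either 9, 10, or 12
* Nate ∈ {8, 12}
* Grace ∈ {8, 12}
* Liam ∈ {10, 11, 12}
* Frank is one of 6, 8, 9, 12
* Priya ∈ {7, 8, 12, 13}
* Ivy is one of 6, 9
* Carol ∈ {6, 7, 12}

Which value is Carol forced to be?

7

The 8 variables draw from only 8 values {6, 7, 8, 9, 10, 11, 12, 13}, so each is used; only Liam can be 11, hence Liam = 11.
The 7 still-open variables together cover exactly {6, 7, 8, 9, 10, 12, 13} — 7 values for 7 variables — and 10 appears only in Mona's list, so Mona = 10.
The 6 still-open variables together cover exactly {6, 7, 8, 9, 12, 13} — 6 values for 6 variables — and 13 appears only in Priya's list, so Priya = 13.
The 5 still-open variables together cover exactly {6, 7, 8, 9, 12} — 5 values for 5 variables — and 7 appears only in Carol's list, so Carol = 7.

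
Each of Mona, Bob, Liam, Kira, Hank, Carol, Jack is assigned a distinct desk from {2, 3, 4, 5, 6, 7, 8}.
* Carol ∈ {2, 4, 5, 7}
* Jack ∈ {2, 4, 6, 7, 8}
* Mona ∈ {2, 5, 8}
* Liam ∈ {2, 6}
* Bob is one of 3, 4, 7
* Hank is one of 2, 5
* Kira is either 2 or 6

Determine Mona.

Among the 7 variables, 3 fits only Bob (and all 7 values in {2, 3, 4, 5, 6, 7, 8} must be used), so Bob = 3.
Liam and Kira between them cover only {2, 6} — a naked pair. Remove those values from Mona, Hank, Carol, Jack.
Hank's domain is down to {5}, so Hank = 5. Eliminate 5 elsewhere: Mona, Carol.
So Mona = 8.

8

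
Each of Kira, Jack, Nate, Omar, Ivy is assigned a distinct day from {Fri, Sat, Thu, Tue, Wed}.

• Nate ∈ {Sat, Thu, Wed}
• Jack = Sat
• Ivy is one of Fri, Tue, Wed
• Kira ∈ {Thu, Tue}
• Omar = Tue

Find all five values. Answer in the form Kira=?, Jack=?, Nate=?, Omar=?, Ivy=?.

Jack's domain is down to {Sat}, so Jack = Sat. Remove Sat from Nate.
That leaves Omar = Tue. So Kira, Ivy can't be Tue.
Kira has just one choice, so Kira = Thu. Eliminate Thu elsewhere: Nate.
Nate must be Wed (only option left). Eliminate Wed elsewhere: Ivy.
Ivy must be Fri (only option left).

Kira=Thu, Jack=Sat, Nate=Wed, Omar=Tue, Ivy=Fri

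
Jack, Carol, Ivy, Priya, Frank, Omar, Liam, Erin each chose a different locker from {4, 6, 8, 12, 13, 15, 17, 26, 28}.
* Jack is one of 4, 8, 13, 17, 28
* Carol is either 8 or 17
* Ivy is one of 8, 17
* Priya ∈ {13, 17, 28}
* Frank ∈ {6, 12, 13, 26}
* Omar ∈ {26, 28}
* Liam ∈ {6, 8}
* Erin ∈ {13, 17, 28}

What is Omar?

26

The 8 variables together cover exactly {4, 6, 8, 12, 13, 17, 26, 28} — 8 values for 8 variables — and 4 appears only in Jack's list, so Jack = 4.
The 7 still-open variables together cover exactly {6, 8, 12, 13, 17, 26, 28} — 7 values for 7 variables — and 12 appears only in Frank's list, so Frank = 12.
The 6 still-open variables together cover exactly {6, 8, 13, 17, 26, 28} — 6 values for 6 variables — and 6 appears only in Liam's list, so Liam = 6.
The 5 still-open variables together cover exactly {8, 13, 17, 26, 28} — 5 values for 5 variables — and 26 appears only in Omar's list, so Omar = 26.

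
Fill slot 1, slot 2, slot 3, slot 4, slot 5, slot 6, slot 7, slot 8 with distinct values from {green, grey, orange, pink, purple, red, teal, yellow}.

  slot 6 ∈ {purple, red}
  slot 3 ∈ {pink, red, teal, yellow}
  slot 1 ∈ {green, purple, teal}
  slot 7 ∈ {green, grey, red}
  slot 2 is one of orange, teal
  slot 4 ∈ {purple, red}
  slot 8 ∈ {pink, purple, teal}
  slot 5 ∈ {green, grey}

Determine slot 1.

The 8 variables draw from only 8 values {green, grey, orange, pink, purple, red, teal, yellow}, so each is used; only slot 2 can be orange, hence slot 2 = orange.
Among the 7 still-open variables, yellow fits only slot 3 (and all 7 values in {green, grey, pink, purple, red, teal, yellow} must be used), so slot 3 = yellow.
Among the 6 still-open variables, pink fits only slot 8 (and all 6 values in {green, grey, pink, purple, red, teal} must be used), so slot 8 = pink.
The 5 still-open variables draw from only 5 values {green, grey, purple, red, teal}, so each is used; only slot 1 can be teal, hence slot 1 = teal.

teal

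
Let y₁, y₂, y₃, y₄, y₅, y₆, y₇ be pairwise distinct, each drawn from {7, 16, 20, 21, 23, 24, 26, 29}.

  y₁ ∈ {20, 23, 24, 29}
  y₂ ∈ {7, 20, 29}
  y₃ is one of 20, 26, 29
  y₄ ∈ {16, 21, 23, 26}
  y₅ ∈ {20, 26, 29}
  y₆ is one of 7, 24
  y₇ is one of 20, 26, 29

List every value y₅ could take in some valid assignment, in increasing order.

20, 26, 29

y₃, y₅, y₇ between them cover only {20, 26, 29} — a naked triple. Remove those values from y₁, y₂, y₄.
y₂ has just one choice, so y₂ = 7. Strike 7 from y₆.
y₆ has just one choice, so y₆ = 24. Strike 24 from y₁.
y₁ has just one choice, so y₁ = 23. Eliminate 23 elsewhere: y₄.
No further eliminations apply; y₅ can still be any of 20, 26, 29.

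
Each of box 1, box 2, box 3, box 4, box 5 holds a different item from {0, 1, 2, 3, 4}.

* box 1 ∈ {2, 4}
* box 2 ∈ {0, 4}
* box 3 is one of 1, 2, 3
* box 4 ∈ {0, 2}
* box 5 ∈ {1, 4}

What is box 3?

The 5 variables draw from only 5 values {0, 1, 2, 3, 4}, so each is used; only box 3 can be 3, hence box 3 = 3.

3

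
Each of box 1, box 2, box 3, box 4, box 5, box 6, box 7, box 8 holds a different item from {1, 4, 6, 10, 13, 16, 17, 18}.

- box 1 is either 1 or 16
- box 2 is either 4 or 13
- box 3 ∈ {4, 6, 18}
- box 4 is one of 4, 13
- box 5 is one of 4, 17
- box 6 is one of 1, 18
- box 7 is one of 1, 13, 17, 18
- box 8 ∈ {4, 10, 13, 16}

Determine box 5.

Among the 8 variables, 6 fits only box 3 (and all 8 values in {1, 4, 6, 10, 13, 16, 17, 18} must be used), so box 3 = 6.
The 7 still-open variables draw from only 7 values {1, 4, 10, 13, 16, 17, 18}, so each is used; only box 8 can be 10, hence box 8 = 10.
The 6 still-open variables together cover exactly {1, 4, 13, 16, 17, 18} — 6 values for 6 variables — and 16 appears only in box 1's list, so box 1 = 16.
box 2 and box 4 share exactly the 2 values {4, 13}; by pigeonhole those values go to them, so strike 4, 13 from box 5, box 7.
So box 5 = 17.

17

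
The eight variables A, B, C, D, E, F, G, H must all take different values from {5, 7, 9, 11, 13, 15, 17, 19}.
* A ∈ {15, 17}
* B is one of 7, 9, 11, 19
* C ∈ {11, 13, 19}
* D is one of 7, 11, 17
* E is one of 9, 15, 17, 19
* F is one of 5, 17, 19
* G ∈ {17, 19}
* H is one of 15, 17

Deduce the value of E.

9

Among the 8 variables, 5 fits only F (and all 8 values in {5, 7, 9, 11, 13, 15, 17, 19} must be used), so F = 5.
The 7 still-open variables draw from only 7 values {7, 9, 11, 13, 15, 17, 19}, so each is used; only C can be 13, hence C = 13.
A and H between them cover only {15, 17} — a naked pair. Remove those values from D, E, G.
G has just one choice, so G = 19. Eliminate 19 elsewhere: B, E.
So E = 9.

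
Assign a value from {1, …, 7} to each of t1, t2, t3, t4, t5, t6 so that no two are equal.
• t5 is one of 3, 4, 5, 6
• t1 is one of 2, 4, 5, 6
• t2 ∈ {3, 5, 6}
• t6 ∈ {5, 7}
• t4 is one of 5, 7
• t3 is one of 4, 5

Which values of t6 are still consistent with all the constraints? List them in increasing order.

The 6 variables together cover exactly {2, 3, 4, 5, 6, 7} — 6 values for 6 variables — and 2 appears only in t1's list, so t1 = 2.
t4 and t6 share exactly the 2 values {5, 7}; by pigeonhole those values go to them, so strike 5, 7 from t2, t3, t5.
t3 has just one choice, so t3 = 4. Remove 4 from t5.
No further eliminations apply; t6 can still be any of 5, 7.

5, 7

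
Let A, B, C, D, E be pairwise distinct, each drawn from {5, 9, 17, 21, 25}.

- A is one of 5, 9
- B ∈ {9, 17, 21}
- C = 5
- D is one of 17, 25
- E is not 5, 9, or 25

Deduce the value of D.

C must be 5 (only option left). Strike 5 from A.
A has just one choice, so A = 9. Strike 9 from B.
The 3 still-open variables together cover exactly {17, 21, 25} — 3 values for 3 variables — and 25 appears only in D's list, so D = 25.

25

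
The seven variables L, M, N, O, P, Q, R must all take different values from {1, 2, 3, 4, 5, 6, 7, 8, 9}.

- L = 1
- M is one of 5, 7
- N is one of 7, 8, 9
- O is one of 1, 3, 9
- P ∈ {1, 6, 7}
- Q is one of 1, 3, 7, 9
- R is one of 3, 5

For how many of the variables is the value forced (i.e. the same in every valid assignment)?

L's domain is down to {1}, so L = 1. Strike 1 from O, P, Q.
The 6 still-open variables together cover exactly {3, 5, 6, 7, 8, 9} — 6 values for 6 variables — and 6 appears only in P's list, so P = 6.
The 5 still-open variables draw from only 5 values {3, 5, 7, 8, 9}, so each is used; only N can be 8, hence N = 8.
Determined: L=1, N=8, P=6. The other variables each still have more than one consistent value. That makes 3.

3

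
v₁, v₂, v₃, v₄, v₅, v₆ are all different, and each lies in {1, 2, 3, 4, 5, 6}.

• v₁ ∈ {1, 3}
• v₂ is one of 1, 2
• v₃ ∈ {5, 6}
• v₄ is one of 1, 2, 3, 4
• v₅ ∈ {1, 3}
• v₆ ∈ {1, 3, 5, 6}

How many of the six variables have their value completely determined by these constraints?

2

Among the 6 variables, 4 fits only v₄ (and all 6 values in {1, 2, 3, 4, 5, 6} must be used), so v₄ = 4.
The 5 still-open variables together cover exactly {1, 2, 3, 5, 6} — 5 values for 5 variables — and 2 appears only in v₂'s list, so v₂ = 2.
The 2 variables v₁ and v₅ are confined to {1, 3}, which locks those values in; drop them from v₆.
Determined: v₂=2, v₄=4. The other variables each still have more than one consistent value. That makes 2.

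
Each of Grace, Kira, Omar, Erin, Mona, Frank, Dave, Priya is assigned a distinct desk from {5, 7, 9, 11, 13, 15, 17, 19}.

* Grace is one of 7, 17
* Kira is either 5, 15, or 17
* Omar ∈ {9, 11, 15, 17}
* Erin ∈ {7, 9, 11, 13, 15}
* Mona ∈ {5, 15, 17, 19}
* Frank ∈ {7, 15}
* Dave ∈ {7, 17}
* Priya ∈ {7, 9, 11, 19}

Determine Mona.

The 8 variables together cover exactly {5, 7, 9, 11, 13, 15, 17, 19} — 8 values for 8 variables — and 13 appears only in Erin's list, so Erin = 13.
Grace and Dave between them cover only {7, 17} — a naked pair. Remove those values from Kira, Omar, Mona, Frank, Priya.
Frank has just one choice, so Frank = 15. Eliminate 15 elsewhere: Kira, Omar, Mona.
Kira has just one choice, so Kira = 5. Strike 5 from Mona.
So Mona = 19.

19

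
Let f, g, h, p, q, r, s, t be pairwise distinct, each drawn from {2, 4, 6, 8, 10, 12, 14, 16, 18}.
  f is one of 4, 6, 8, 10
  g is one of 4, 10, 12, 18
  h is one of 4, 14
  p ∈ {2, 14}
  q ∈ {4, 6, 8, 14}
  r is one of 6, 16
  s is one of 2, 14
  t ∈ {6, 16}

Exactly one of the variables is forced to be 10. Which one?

f

p and s share exactly the 2 values {2, 14}; by pigeonhole those values go to them, so strike 2, 14 from h, q.
h's domain is down to {4}, so h = 4. Remove 4 from f, g, q.
r and t between them cover only {6, 16} — a naked pair. Remove those values from f, q.
q's domain is down to {8}, so q = 8. Eliminate 8 elsewhere: f.
So 10 goes to f.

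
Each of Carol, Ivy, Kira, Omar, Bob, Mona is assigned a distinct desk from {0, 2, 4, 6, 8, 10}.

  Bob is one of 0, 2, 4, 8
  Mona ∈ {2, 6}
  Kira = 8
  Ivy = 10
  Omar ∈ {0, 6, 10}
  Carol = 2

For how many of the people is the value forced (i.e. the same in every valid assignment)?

6

Carol must be 2 (only option left). Eliminate 2 elsewhere: Bob, Mona.
Ivy has just one choice, so Ivy = 10. Eliminate 10 elsewhere: Omar.
Kira has just one choice, so Kira = 8. Eliminate 8 elsewhere: Bob.
Mona must be 6 (only option left). Eliminate 6 elsewhere: Omar.
Omar must be 0 (only option left). Eliminate 0 elsewhere: Bob.
Bob must be 4 (only option left).
Every person is fixed: Carol=2, Ivy=10, Kira=8, Omar=0, Bob=4, Mona=6. That makes 6.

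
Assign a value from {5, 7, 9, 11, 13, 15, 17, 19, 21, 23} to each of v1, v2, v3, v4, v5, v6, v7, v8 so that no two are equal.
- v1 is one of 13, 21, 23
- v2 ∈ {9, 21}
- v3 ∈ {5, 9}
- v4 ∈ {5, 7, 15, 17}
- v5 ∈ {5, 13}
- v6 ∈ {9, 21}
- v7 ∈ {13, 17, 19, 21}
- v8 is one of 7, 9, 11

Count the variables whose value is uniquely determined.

3

v2 and v6 between them cover only {9, 21} — a naked pair. Remove those values from v1, v3, v7, v8.
v3 must be 5 (only option left). Eliminate 5 elsewhere: v4, v5.
v5 has just one choice, so v5 = 13. Remove 13 from v1, v7.
v1 must be 23 (only option left).
Determined: v1=23, v3=5, v5=13. The other variables each still have more than one consistent value. That makes 3.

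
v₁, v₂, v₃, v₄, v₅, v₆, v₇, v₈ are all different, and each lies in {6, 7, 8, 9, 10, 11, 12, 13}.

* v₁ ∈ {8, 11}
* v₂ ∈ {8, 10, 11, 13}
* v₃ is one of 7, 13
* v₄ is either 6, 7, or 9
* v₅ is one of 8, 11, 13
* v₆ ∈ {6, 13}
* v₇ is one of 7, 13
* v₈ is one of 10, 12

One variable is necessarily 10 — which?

The 8 variables draw from only 8 values {6, 7, 8, 9, 10, 11, 12, 13}, so each is used; only v₄ can be 9, hence v₄ = 9.
The 7 still-open variables draw from only 7 values {6, 7, 8, 10, 11, 12, 13}, so each is used; only v₆ can be 6, hence v₆ = 6.
The 6 still-open variables draw from only 6 values {7, 8, 10, 11, 12, 13}, so each is used; only v₈ can be 12, hence v₈ = 12.
The 5 still-open variables together cover exactly {7, 8, 10, 11, 13} — 5 values for 5 variables — and 10 appears only in v₂'s list, so v₂ = 10.

v₂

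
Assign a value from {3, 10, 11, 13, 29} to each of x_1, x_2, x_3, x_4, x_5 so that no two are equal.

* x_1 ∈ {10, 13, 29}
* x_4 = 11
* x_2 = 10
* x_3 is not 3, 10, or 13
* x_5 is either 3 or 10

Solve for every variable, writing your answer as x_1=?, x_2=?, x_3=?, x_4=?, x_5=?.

x_1=13, x_2=10, x_3=29, x_4=11, x_5=3

x_2's domain is down to {10}, so x_2 = 10. Remove 10 from x_1, x_5.
x_4 must be 11 (only option left). Strike 11 from x_3.
x_5 must be 3 (only option left).
That leaves x_3 = 29. So x_1 can't be 29.
x_1 has just one choice, so x_1 = 13.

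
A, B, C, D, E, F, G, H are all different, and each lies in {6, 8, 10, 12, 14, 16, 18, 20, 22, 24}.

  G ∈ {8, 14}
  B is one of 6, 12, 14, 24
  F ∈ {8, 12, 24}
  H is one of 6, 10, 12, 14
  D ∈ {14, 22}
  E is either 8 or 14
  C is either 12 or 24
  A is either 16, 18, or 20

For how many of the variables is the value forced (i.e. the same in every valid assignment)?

3

E and G between them cover only {8, 14} — a naked pair. Remove those values from B, D, F, H.
D has just one choice, so D = 22.
The 2 variables C and F are confined to {12, 24}, which locks those values in; drop them from B, H.
B must be 6 (only option left). Eliminate 6 elsewhere: H.
H's domain is down to {10}, so H = 10.
Determined: B=6, D=22, H=10. The other variables each still have more than one consistent value. That makes 3.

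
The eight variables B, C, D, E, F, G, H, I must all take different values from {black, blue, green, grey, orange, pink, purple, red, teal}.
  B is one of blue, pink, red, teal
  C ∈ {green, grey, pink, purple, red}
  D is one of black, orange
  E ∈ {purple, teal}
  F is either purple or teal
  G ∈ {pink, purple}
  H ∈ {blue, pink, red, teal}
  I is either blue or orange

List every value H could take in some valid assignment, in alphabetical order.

E and F share exactly the 2 values {purple, teal}; by pigeonhole those values go to them, so strike purple, teal from B, C, G, H.
G has just one choice, so G = pink. Strike pink from B, C, H.
B and H between them cover only {blue, red} — a naked pair. Remove those values from C, I.
That leaves I = orange. Strike orange from D.
D has just one choice, so D = black.
No further eliminations apply; H can still be any of blue, red.

blue, red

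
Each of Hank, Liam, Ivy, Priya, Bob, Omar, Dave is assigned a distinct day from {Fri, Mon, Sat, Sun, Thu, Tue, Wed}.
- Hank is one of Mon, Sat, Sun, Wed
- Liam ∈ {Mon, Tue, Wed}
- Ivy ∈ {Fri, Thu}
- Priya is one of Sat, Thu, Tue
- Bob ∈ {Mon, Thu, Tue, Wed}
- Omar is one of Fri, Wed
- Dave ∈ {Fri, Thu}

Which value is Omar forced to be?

Wed

Among the 7 variables, Sun fits only Hank (and all 7 values in {Fri, Mon, Sat, Sun, Thu, Tue, Wed} must be used), so Hank = Sun.
The 6 still-open variables draw from only 6 values {Fri, Mon, Sat, Thu, Tue, Wed}, so each is used; only Priya can be Sat, hence Priya = Sat.
The 2 variables Ivy and Dave are confined to {Fri, Thu}, which locks those values in; drop them from Bob, Omar.
So Omar = Wed.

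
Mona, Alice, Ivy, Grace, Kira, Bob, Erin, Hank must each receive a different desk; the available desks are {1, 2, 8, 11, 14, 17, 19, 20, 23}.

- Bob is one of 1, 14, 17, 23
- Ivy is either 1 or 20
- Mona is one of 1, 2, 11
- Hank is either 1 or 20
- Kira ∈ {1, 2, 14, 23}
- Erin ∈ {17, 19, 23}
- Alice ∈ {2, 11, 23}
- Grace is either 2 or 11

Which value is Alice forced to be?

23

The 8 variables draw from only 8 values {1, 2, 11, 14, 17, 19, 20, 23}, so each is used; only Erin can be 19, hence Erin = 19.
The 7 still-open variables together cover exactly {1, 2, 11, 14, 17, 20, 23} — 7 values for 7 variables — and 17 appears only in Bob's list, so Bob = 17.
Among the 6 still-open variables, 14 fits only Kira (and all 6 values in {1, 2, 11, 14, 20, 23} must be used), so Kira = 14.
The 5 still-open variables draw from only 5 values {1, 2, 11, 20, 23}, so each is used; only Alice can be 23, hence Alice = 23.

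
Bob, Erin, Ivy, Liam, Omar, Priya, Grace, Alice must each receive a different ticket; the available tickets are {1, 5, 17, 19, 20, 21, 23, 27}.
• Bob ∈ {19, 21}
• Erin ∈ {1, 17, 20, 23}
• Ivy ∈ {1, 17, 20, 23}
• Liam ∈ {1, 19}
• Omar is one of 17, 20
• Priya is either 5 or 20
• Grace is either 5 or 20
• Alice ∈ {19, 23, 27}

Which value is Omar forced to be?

17

The 8 variables together cover exactly {1, 5, 17, 19, 20, 21, 23, 27} — 8 values for 8 variables — and 21 appears only in Bob's list, so Bob = 21.
The 7 still-open variables together cover exactly {1, 5, 17, 19, 20, 23, 27} — 7 values for 7 variables — and 27 appears only in Alice's list, so Alice = 27.
The 6 still-open variables draw from only 6 values {1, 5, 17, 19, 20, 23}, so each is used; only Liam can be 19, hence Liam = 19.
Priya and Grace between them cover only {5, 20} — a naked pair. Remove those values from Erin, Ivy, Omar.
So Omar = 17.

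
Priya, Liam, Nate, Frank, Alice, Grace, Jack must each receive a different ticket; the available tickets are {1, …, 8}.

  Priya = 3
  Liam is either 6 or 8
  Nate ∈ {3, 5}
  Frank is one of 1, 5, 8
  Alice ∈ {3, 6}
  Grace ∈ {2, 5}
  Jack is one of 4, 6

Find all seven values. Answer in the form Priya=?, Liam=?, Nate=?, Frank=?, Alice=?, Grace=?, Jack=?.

Priya=3, Liam=8, Nate=5, Frank=1, Alice=6, Grace=2, Jack=4

Priya's domain is down to {3}, so Priya = 3. Eliminate 3 elsewhere: Nate, Alice.
Nate must be 5 (only option left). So Frank, Grace can't be 5.
Alice's domain is down to {6}, so Alice = 6. Strike 6 from Liam, Jack.
That leaves Grace = 2.
That leaves Jack = 4.
Liam has just one choice, so Liam = 8. So Frank can't be 8.
Frank has just one choice, so Frank = 1.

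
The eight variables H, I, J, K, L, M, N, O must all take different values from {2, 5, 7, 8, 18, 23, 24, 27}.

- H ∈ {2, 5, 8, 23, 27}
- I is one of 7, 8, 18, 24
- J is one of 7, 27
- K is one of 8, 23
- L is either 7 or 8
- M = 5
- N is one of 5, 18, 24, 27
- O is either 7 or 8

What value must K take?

23

M's domain is down to {5}, so M = 5. Remove 5 from H, N.
The 7 still-open variables together cover exactly {2, 7, 8, 18, 23, 24, 27} — 7 values for 7 variables — and 2 appears only in H's list, so H = 2.
Among the 6 still-open variables, 23 fits only K (and all 6 values in {7, 8, 18, 23, 24, 27} must be used), so K = 23.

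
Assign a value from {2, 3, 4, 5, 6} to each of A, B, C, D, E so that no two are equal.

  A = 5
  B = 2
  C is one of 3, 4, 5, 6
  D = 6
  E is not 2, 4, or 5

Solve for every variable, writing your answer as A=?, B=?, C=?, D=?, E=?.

A=5, B=2, C=4, D=6, E=3

A must be 5 (only option left). Remove 5 from C.
That leaves B = 2.
D's domain is down to {6}, so D = 6. Eliminate 6 elsewhere: C, E.
That leaves E = 3. Eliminate 3 elsewhere: C.
C has just one choice, so C = 4.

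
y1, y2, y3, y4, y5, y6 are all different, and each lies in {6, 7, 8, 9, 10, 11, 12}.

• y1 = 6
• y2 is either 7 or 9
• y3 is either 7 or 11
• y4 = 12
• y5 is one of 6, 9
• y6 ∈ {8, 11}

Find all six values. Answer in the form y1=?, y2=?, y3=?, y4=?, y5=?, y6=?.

y1=6, y2=7, y3=11, y4=12, y5=9, y6=8

y1's domain is down to {6}, so y1 = 6. Eliminate 6 elsewhere: y5.
y4 must be 12 (only option left).
That leaves y5 = 9. Remove 9 from y2.
y2 must be 7 (only option left). Strike 7 from y3.
y3 has just one choice, so y3 = 11. Remove 11 from y6.
y6 has just one choice, so y6 = 8.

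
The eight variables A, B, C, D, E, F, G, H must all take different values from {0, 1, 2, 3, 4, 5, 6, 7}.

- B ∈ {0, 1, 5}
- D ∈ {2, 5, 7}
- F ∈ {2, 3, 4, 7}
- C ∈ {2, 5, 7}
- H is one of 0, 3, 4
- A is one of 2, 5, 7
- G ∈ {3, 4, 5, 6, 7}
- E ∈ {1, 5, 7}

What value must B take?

Among the 8 variables, 6 fits only G (and all 8 values in {0, 1, 2, 3, 4, 5, 6, 7} must be used), so G = 6.
A, C, D share exactly the 3 values {2, 5, 7}; by pigeonhole those values go to them, so strike 2, 5, 7 from B, E, F.
E must be 1 (only option left). Remove 1 from B.
So B = 0.

0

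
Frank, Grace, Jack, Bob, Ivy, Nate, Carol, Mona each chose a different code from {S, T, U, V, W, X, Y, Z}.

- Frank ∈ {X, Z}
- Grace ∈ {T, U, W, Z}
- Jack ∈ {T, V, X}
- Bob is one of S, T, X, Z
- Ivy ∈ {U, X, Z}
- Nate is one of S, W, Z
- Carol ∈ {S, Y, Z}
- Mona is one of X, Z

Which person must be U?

Ivy

The 8 variables draw from only 8 values {S, T, U, V, W, X, Y, Z}, so each is used; only Jack can be V, hence Jack = V.
The 7 still-open variables draw from only 7 values {S, T, U, W, X, Y, Z}, so each is used; only Carol can be Y, hence Carol = Y.
The 2 variables Frank and Mona are confined to {X, Z}, which locks those values in; drop them from Grace, Bob, Ivy, Nate.
So U goes to Ivy.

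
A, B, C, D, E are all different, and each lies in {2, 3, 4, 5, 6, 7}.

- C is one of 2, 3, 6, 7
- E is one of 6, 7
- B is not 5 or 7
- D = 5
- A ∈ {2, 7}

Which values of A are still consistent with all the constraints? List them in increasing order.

D's domain is down to {5}, so D = 5.
No further eliminations apply; A can still be any of 2, 7.

2, 7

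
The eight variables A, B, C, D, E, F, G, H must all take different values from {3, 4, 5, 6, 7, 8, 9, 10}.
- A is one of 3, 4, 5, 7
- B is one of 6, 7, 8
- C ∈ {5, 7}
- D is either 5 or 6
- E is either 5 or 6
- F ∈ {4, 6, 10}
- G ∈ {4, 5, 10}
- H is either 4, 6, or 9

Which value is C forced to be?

Among the 8 variables, 3 fits only A (and all 8 values in {3, 4, 5, 6, 7, 8, 9, 10} must be used), so A = 3.
The 7 still-open variables together cover exactly {4, 5, 6, 7, 8, 9, 10} — 7 values for 7 variables — and 8 appears only in B's list, so B = 8.
Among the 6 still-open variables, 7 fits only C (and all 6 values in {4, 5, 6, 7, 9, 10} must be used), so C = 7.

7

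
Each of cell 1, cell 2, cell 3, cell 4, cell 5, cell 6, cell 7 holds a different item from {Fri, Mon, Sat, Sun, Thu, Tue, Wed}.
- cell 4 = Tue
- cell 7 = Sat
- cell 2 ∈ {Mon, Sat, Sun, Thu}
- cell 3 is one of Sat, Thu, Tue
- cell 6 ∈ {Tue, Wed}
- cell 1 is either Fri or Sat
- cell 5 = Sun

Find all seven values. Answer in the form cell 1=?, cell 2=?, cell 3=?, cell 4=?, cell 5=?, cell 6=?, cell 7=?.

cell 4 has just one choice, so cell 4 = Tue. Eliminate Tue elsewhere: cell 3, cell 6.
cell 5 has just one choice, so cell 5 = Sun. Remove Sun from cell 2.
That leaves cell 6 = Wed.
cell 7 must be Sat (only option left). Strike Sat from cell 1, cell 2, cell 3.
cell 1's domain is down to {Fri}, so cell 1 = Fri.
That leaves cell 3 = Thu. Eliminate Thu elsewhere: cell 2.
cell 2 has just one choice, so cell 2 = Mon.

cell 1=Fri, cell 2=Mon, cell 3=Thu, cell 4=Tue, cell 5=Sun, cell 6=Wed, cell 7=Sat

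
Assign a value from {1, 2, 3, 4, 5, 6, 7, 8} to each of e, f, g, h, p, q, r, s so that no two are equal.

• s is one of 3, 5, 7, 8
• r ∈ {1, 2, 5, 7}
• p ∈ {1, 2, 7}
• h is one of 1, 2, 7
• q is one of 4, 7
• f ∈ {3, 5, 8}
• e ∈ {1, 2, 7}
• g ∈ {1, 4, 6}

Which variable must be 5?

Among the 8 variables, 6 fits only g (and all 8 values in {1, 2, 3, 4, 5, 6, 7, 8} must be used), so g = 6.
Among the 7 still-open variables, 4 fits only q (and all 7 values in {1, 2, 3, 4, 5, 7, 8} must be used), so q = 4.
e, h, p between them cover only {1, 2, 7} — a naked triple. Remove those values from r, s.
So 5 goes to r.

r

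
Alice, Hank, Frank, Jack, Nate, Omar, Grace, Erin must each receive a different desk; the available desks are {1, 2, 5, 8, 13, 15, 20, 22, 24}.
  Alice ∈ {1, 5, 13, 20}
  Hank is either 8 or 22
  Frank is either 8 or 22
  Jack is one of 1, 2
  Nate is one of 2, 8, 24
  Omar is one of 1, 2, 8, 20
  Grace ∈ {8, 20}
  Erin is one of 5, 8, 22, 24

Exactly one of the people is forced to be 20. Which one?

The 8 variables together cover exactly {1, 2, 5, 8, 13, 20, 22, 24} — 8 values for 8 variables — and 13 appears only in Alice's list, so Alice = 13.
The 7 still-open variables draw from only 7 values {1, 2, 5, 8, 20, 22, 24}, so each is used; only Erin can be 5, hence Erin = 5.
The 6 still-open variables draw from only 6 values {1, 2, 8, 20, 22, 24}, so each is used; only Nate can be 24, hence Nate = 24.
Hank and Frank between them cover only {8, 22} — a naked pair. Remove those values from Omar, Grace.
So 20 goes to Grace.

Grace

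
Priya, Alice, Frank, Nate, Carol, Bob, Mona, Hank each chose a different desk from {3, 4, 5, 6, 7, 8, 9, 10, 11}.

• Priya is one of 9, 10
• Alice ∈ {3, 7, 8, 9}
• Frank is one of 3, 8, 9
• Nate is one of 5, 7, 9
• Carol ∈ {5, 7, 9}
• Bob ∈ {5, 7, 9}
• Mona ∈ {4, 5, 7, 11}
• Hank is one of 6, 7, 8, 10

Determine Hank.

6

Nate, Carol, Bob share exactly the 3 values {5, 7, 9}; by pigeonhole those values go to them, so strike 5, 7, 9 from Priya, Alice, Frank, Mona, Hank.
Priya's domain is down to {10}, so Priya = 10. So Hank can't be 10.
Alice and Frank share exactly the 2 values {3, 8}; by pigeonhole those values go to them, so strike 3, 8 from Hank.
So Hank = 6.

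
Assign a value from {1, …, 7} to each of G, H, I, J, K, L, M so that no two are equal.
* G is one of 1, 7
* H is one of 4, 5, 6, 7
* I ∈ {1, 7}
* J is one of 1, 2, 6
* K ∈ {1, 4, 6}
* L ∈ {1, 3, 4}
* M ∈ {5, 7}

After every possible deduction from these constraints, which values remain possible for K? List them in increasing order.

4, 6

Among the 7 variables, 2 fits only J (and all 7 values in {1, 2, 3, 4, 5, 6, 7} must be used), so J = 2.
The 6 still-open variables together cover exactly {1, 3, 4, 5, 6, 7} — 6 values for 6 variables — and 3 appears only in L's list, so L = 3.
G and I between them cover only {1, 7} — a naked pair. Remove those values from H, K, M.
M has just one choice, so M = 5. Strike 5 from H.
No further eliminations apply; K can still be any of 4, 6.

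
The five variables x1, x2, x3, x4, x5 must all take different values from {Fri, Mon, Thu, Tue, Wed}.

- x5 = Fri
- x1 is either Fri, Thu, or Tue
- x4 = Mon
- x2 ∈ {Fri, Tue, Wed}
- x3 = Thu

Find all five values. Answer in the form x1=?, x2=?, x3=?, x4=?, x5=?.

x3's domain is down to {Thu}, so x3 = Thu. Remove Thu from x1.
x4 has just one choice, so x4 = Mon.
That leaves x5 = Fri. Strike Fri from x1, x2.
x1's domain is down to {Tue}, so x1 = Tue. So x2 can't be Tue.
x2 has just one choice, so x2 = Wed.

x1=Tue, x2=Wed, x3=Thu, x4=Mon, x5=Fri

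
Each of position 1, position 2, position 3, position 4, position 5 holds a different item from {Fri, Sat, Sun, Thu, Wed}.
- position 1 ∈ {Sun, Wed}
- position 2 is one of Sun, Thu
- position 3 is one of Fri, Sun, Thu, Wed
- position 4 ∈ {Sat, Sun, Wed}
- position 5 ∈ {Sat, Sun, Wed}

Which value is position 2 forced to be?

Thu

The 5 variables draw from only 5 values {Fri, Sat, Sun, Thu, Wed}, so each is used; only position 3 can be Fri, hence position 3 = Fri.
The 4 still-open variables draw from only 4 values {Sat, Sun, Thu, Wed}, so each is used; only position 2 can be Thu, hence position 2 = Thu.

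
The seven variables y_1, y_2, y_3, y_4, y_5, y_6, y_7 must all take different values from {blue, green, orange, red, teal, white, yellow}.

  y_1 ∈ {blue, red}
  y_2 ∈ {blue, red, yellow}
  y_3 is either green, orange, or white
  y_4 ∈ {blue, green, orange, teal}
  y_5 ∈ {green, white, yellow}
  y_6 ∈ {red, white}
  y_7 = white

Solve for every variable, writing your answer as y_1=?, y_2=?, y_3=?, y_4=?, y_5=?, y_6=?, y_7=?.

y_1=blue, y_2=yellow, y_3=orange, y_4=teal, y_5=green, y_6=red, y_7=white

y_7 has just one choice, so y_7 = white. Strike white from y_3, y_5, y_6.
y_6 has just one choice, so y_6 = red. Eliminate red elsewhere: y_1, y_2.
y_1 must be blue (only option left). So y_2, y_4 can't be blue.
That leaves y_2 = yellow. So y_5 can't be yellow.
y_5's domain is down to {green}, so y_5 = green. Strike green from y_3, y_4.
y_3's domain is down to {orange}, so y_3 = orange. Strike orange from y_4.
That leaves y_4 = teal.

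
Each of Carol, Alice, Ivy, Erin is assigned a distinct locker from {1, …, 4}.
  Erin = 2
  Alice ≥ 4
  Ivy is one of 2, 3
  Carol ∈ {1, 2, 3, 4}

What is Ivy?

3

Alice has just one choice, so Alice = 4. So Carol can't be 4.
Erin's domain is down to {2}, so Erin = 2. Eliminate 2 elsewhere: Carol, Ivy.
So Ivy = 3.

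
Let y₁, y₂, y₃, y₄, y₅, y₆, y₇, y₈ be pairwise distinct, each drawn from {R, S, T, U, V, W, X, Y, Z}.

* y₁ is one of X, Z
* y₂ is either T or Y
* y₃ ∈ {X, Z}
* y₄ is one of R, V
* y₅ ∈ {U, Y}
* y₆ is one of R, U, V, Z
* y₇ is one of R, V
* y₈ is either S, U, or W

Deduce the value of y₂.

T

y₁ and y₃ between them cover only {X, Z} — a naked pair. Remove those values from y₆.
y₄ and y₇ between them cover only {R, V} — a naked pair. Remove those values from y₆.
y₆'s domain is down to {U}, so y₆ = U. Eliminate U elsewhere: y₅, y₈.
That leaves y₅ = Y. Eliminate Y elsewhere: y₂.
So y₂ = T.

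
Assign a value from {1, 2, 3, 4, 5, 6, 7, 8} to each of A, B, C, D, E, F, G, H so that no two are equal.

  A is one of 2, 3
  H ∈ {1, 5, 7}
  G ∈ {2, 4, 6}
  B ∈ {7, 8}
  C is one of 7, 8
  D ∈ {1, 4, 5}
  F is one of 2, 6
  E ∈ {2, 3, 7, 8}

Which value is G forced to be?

4

The 2 variables B and C are confined to {7, 8}, which locks those values in; drop them from E, H.
A and E share exactly the 2 values {2, 3}; by pigeonhole those values go to them, so strike 2, 3 from F, G.
F has just one choice, so F = 6. So G can't be 6.
So G = 4.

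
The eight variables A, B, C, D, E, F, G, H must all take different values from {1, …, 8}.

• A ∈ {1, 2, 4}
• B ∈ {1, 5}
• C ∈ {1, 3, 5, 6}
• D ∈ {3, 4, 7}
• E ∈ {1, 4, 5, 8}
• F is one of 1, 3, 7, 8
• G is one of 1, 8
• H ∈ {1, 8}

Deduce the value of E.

The 8 variables together cover exactly {1, 2, 3, 4, 5, 6, 7, 8} — 8 values for 8 variables — and 2 appears only in A's list, so A = 2.
The 7 still-open variables draw from only 7 values {1, 3, 4, 5, 6, 7, 8}, so each is used; only C can be 6, hence C = 6.
G and H between them cover only {1, 8} — a naked pair. Remove those values from B, E, F.
B's domain is down to {5}, so B = 5. So E can't be 5.
So E = 4.

4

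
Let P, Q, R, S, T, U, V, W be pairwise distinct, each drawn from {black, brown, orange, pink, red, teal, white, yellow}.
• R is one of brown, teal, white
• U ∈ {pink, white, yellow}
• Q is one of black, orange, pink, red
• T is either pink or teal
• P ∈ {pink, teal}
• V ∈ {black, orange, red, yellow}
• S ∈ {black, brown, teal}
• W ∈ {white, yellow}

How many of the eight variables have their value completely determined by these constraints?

The 2 variables P and T are confined to {pink, teal}, which locks those values in; drop them from Q, R, S, U.
The 2 variables U and W are confined to {white, yellow}, which locks those values in; drop them from R, V.
R must be brown (only option left). Remove brown from S.
S must be black (only option left). Eliminate black elsewhere: Q, V.
Determined: R=brown, S=black. The other variables each still have more than one consistent value. That makes 2.

2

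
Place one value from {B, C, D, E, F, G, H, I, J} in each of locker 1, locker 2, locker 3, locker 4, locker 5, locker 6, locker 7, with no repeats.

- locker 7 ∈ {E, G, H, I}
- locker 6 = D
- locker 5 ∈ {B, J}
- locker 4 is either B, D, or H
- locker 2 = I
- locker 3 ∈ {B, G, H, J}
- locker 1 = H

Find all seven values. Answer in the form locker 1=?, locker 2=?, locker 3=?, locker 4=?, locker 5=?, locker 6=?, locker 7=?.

locker 1=H, locker 2=I, locker 3=G, locker 4=B, locker 5=J, locker 6=D, locker 7=E

locker 1 has just one choice, so locker 1 = H. Strike H from locker 3, locker 4, locker 7.
That leaves locker 2 = I. Eliminate I elsewhere: locker 7.
locker 6's domain is down to {D}, so locker 6 = D. Remove D from locker 4.
That leaves locker 4 = B. Eliminate B elsewhere: locker 3, locker 5.
locker 5 has just one choice, so locker 5 = J. Eliminate J elsewhere: locker 3.
That leaves locker 3 = G. So locker 7 can't be G.
locker 7 must be E (only option left).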